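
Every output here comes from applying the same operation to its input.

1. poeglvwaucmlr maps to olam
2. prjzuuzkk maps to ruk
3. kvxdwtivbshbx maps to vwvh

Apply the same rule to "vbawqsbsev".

In each case the input is transformed by: keep one character in every 3, starting at position 2 (positions 2nd, 5th, 8th, ...).
For "vbawqsbsev" the result is "bqs".

bqs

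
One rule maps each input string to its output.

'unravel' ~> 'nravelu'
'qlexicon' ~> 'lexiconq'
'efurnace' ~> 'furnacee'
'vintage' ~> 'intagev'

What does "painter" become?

ainterp

The transformation: move the first character to the end.
On "painter" that produces "ainterp".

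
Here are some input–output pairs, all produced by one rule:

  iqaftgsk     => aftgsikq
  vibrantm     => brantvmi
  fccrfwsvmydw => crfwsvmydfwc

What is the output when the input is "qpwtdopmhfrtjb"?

What's happening: swap the first and last characters, then move the first 2 characters to the end (rotate left by 2).
Applying that to "qpwtdopmhfrtjb" gives "wtdopmhfrtjqbp".

wtdopmhfrtjqbp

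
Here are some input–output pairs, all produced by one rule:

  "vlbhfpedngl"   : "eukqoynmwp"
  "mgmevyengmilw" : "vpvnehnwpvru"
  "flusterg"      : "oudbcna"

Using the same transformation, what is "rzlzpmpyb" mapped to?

aiuiyvyh

Each output is the input with this applied: shift every letter 9 places forward in the alphabet (wrapping around), then delete the last character.
For "rzlzpmpyb", step one produces "aiuiyvyhk"; step two turns that into "aiuiyvyh".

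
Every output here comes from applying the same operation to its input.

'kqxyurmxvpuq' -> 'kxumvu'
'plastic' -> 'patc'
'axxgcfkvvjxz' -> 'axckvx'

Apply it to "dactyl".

dcy

The transformation: keep every other character starting from the first (positions 1st, 3rd, 5th, ...).
Applying that to "dactyl" gives "dcy".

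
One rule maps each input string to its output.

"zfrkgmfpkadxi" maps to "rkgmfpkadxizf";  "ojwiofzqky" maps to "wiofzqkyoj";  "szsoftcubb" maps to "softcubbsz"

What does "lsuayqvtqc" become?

uayqvtqcls

In each case the input is transformed by: move the first 2 characters to the end (rotate left by 2).
Doing the same to "lsuayqvtqc": "uayqvtqcls".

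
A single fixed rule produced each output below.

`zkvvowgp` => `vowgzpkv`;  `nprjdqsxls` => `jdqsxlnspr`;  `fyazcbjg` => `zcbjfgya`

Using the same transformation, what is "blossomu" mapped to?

ssombulo

In each case the input is transformed by: swap the first and last characters, then move the first 3 characters to the end (rotate left by 3).
For "blossomu", step one produces "ulossomb"; step two turns that into "ssombulo".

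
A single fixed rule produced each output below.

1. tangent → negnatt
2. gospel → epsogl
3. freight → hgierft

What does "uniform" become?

In each case the input is transformed by: reverse the string, then move the first character to the end.
On "uniform": the first step gives "mrofinu", and the second then gives "rofinum".

rofinum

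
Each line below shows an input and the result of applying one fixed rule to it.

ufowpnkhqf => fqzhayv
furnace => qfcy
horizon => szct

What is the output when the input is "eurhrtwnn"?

pfcsce

Looking at the pairs, the operation is to delete the last 3 characters, then shift every letter 11 places forward in the alphabet (wrapping around).
Applying both steps to "eurhrtwnn": "eurhrt", then "pfcsce".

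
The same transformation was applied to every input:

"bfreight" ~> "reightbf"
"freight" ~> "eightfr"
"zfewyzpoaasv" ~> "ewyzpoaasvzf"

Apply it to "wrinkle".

Looking at the pairs, the operation is to move the first 2 characters to the end (rotate left by 2).
"wrinkle" → "inklewr".

inklewr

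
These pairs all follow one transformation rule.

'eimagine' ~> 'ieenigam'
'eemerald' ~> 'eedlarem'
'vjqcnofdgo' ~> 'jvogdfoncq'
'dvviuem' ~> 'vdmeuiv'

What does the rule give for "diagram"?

The transformation: reverse the string, then move the last 2 characters to the front (rotate right by 2).
Applying that to "diagram" gives "idmarga".

idmarga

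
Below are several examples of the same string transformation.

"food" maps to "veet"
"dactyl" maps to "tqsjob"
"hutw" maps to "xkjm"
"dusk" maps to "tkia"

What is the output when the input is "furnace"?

vkhdqsu

What's happening: shift every letter 10 places backward in the alphabet (wrapping around).
"furnace" → "vkhdqsu".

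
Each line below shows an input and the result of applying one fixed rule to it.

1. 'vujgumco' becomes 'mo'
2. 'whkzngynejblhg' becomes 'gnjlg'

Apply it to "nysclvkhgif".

vhi

What's happening: keep every other character starting from the second (positions 2nd, 4th, 6th, ...), then delete the first 2 characters.
Applying both steps to "nysclvkhgif": "ycvhi", then "vhi".
(Check on "whkzngynejblhg": → "hzgnjlg" → "gnjlg" ✓)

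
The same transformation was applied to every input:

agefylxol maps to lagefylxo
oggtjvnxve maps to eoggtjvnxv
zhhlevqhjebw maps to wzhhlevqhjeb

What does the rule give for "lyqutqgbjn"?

nlyqutqgbj

The rule is to move the last character to the front.
On "lyqutqgbjn" that produces "nlyqutqgbj".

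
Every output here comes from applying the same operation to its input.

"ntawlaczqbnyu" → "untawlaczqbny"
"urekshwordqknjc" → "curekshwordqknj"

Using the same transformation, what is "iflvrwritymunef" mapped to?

fiflvrwritymune

Each output is the input with this applied: move the last character to the front.
"iflvrwritymunef" → "fiflvrwritymune".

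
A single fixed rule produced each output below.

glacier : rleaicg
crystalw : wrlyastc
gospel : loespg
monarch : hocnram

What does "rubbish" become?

Each output is the input with this applied: take characters alternately from the front and the back (1st, last, 2nd, 2nd-last, ...), then move the first character to the end.
Applying that to "rubbish" gives "husbibr".
(Check on "crystalw": → "cwrlyast" → "wrlyastc" ✓)

husbibr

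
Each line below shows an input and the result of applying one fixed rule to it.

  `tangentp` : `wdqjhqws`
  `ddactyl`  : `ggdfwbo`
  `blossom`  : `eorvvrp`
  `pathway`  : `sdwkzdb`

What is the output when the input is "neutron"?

The pattern: shift every letter 3 places forward in the alphabet (wrapping around).
For "neutron" the result is "qhxwurq".

qhxwurq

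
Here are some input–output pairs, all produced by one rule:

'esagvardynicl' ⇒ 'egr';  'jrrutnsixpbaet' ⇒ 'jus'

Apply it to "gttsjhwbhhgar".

Each output is the input with this applied: keep one character in every 3, starting at position 1 (positions 1st, 4th, 7th, ...), then keep only the first 3 characters.
Starting from "gttsjhwbhhgar": after the first operation, "gswhr"; after the second, "gsw".
(Check on "esagvardynicl": → "egrnl" → "egr" ✓)

gsw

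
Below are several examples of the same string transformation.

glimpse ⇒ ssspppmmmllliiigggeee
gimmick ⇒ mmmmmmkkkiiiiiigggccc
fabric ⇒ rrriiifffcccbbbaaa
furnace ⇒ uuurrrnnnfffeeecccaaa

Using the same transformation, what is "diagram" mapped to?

Each output is the input with this applied: repeat every character 3 times, then sort the characters into reverse alphabetical order.
For "diagram", step one produces "dddiiiaaagggrrraaammm"; step two turns that into "rrrmmmiiigggdddaaaaaa".

rrrmmmiiigggdddaaaaaa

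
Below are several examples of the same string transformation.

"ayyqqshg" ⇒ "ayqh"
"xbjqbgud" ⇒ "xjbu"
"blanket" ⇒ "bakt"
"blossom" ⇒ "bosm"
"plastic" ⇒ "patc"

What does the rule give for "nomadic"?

What's happening: keep every other character starting from the first (positions 1st, 3rd, 5th, ...).
Applying that to "nomadic" gives "nmdc".

nmdc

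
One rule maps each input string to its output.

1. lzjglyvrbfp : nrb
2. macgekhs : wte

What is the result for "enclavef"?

hqr

Looking at the pairs, the operation is to shift every letter 12 places forward in the alphabet (wrapping around), then keep only the last 3 characters.
On "enclavef": the first step gives "qzoxmhqr", and the second then gives "hqr".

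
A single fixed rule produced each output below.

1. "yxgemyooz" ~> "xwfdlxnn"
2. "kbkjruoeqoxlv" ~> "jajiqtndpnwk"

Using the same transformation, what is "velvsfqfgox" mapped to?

Rule — shift every letter 1 place backward in the alphabet (wrapping around), then delete the last character.
So "velvsfqfgox" becomes "udkurepefn".

udkurepefn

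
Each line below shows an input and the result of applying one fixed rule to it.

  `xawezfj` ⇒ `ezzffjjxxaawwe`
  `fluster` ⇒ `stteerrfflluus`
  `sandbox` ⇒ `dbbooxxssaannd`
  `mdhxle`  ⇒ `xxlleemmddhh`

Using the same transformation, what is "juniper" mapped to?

ippeerrjjuunni

The transformation: double every character, then swap the front and back halves of the string.
Starting from "juniper": after the first operation, "jjuunniippeerr"; after the second, "ippeerrjjuunni".
(Check on "fluster": → "fflluusstteerr" → "stteerrfflluus" ✓)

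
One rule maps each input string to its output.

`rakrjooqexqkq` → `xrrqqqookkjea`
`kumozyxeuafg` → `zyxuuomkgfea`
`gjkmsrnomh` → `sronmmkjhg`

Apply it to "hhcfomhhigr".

The transformation: sort the characters into reverse alphabetical order.
So "hhcfomhhigr" becomes "romihhhhgfc".

romihhhhgfc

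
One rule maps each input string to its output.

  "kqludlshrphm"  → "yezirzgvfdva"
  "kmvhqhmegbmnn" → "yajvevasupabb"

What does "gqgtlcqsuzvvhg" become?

The pattern: shift every letter 12 places backward in the alphabet (wrapping around).
For "gqgtlcqsuzvvhg" the result is "ueuhzqeginjjvu".

ueuhzqeginjjvu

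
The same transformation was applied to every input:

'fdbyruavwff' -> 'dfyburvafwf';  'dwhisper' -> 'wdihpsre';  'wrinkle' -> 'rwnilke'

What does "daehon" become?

adheno

In each case the input is transformed by: swap each adjacent pair of characters (1↔2, 3↔4, ...).
Doing the same to "daehon": "adheno".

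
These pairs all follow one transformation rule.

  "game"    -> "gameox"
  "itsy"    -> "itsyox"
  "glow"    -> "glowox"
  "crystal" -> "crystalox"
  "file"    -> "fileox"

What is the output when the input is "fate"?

fateox

In each case the input is transformed by: append "ox".
For "fate" the result is "fateox".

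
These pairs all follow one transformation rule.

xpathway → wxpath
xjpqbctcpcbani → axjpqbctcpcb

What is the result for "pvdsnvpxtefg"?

In each case the input is transformed by: delete the last 2 characters, then move the last character to the front.
On "pvdsnvpxtefg": the first step gives "pvdsnvpxte", and the second then gives "epvdsnvpxt".
(Check on "xpathway": → "xpathw" → "wxpath" ✓)

epvdsnvpxt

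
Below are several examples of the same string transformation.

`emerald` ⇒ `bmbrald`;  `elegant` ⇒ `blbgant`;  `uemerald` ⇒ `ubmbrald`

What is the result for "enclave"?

The transformation: replace every "e" with "b".
"enclave" → "bnclavb".

bnclavb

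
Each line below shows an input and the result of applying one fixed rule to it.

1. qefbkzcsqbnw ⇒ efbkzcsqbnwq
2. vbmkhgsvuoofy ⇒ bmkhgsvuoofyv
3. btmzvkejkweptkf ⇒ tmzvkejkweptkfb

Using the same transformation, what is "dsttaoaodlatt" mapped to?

sttaoaodlattd

What's happening: move the first character to the end.
For "dsttaoaodlatt" the result is "sttaoaodlattd".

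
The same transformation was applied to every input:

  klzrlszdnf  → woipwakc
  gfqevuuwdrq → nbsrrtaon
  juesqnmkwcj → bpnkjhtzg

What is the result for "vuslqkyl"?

Rule — delete the first 2 characters, then shift every letter 3 places backward in the alphabet (wrapping around).
Working it through for "vuslqkyl": intermediate "slqkyl", final "pinhvi".

pinhvi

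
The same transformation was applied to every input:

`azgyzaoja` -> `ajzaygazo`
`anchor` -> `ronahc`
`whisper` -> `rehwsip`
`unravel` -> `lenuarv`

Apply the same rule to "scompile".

In each case the input is transformed by: move the last 2 characters to the front (rotate right by 2), then swap each adjacent pair of characters (1↔2, 3↔4, ...).
For "scompile", step one produces "lescompi"; step two turns that into "elcsmoip".

elcsmoip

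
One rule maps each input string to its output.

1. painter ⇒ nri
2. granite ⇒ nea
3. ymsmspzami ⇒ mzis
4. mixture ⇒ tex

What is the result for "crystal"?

The rule is to move the first 3 characters to the end (rotate left by 3), then keep one character in every 3, starting at position 1 (positions 1st, 4th, 7th, ...).
"crystal" → "stalcry" → "sly".
(Check on "painter": → "nterpai" → "nri" ✓)

sly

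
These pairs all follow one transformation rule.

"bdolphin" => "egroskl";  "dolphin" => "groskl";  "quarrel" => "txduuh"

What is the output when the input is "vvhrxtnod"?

The rule is to delete the last character, then shift every letter 3 places forward in the alphabet (wrapping around).
Working it through for "vvhrxtnod": intermediate "vvhrxtno", final "yykuawqr".
(Check on "dolphin": → "dolphi" → "groskl" ✓)

yykuawqr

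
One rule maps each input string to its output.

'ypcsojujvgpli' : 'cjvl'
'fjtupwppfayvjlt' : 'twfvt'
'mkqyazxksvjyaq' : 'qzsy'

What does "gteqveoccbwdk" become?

Each output is the input with this applied: keep one character in every 3, starting at position 3 (positions 3rd, 6th, 9th, ...).
So "gteqveoccbwdk" becomes "eecd".

eecd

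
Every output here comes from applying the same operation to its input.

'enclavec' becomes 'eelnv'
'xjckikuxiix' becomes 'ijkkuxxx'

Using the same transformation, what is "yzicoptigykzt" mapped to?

ikopttyyzz

In each case the input is transformed by: sort the characters into alphabetical order, then delete the first 3 characters.
Starting from "yzicoptigykzt": after the first operation, "cgiikopttyyzz"; after the second, "ikopttyyzz".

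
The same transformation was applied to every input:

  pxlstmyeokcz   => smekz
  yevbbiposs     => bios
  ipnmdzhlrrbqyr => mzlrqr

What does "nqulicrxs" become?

lcx

What's happening: delete the first 3 characters, then keep every other character starting from the first (positions 1st, 3rd, 5th, ...).
Working it through for "nqulicrxs": intermediate "licrxs", final "lcx".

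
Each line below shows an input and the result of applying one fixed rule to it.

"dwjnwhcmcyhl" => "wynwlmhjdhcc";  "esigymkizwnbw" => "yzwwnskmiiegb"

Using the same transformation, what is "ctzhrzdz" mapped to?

Each output is the input with this applied: sort the characters into reverse alphabetical order, then swap each adjacent pair of characters (1↔2, 3↔4, ...).
Starting from "ctzhrzdz": after the first operation, "zzztrhdc"; after the second, "zztzhrcd".

zztzhrcd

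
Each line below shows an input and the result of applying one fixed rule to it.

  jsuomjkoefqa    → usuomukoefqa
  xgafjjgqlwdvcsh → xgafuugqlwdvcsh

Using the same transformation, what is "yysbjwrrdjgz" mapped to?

What's happening: replace every "j" with "u".
On "yysbjwrrdjgz" that produces "yysbuwrrdugz".

yysbuwrrdugz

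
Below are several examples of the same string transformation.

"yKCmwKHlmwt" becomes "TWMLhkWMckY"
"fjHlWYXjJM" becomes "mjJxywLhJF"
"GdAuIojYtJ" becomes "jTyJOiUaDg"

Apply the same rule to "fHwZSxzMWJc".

The rule is to flip the case of every letter, then reverse the string.
"fHwZSxzMWJc" → "FhWzsXZmwjC" → "CjwmZXszWhF".

CjwmZXszWhF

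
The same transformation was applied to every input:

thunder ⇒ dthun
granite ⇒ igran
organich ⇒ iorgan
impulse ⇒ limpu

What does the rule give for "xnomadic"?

The pattern: delete the last 2 characters, then move the last character to the front.
"xnomadic" → "xnomad" → "dxnoma".
(Check on "thunder": → "thund" → "dthun" ✓)

dxnoma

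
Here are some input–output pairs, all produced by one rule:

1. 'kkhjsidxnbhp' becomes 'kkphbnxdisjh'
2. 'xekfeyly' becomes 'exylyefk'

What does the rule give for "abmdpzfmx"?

Rule — reverse the string, then move the last 2 characters to the front (rotate right by 2).
Applying both steps to "abmdpzfmx": "xmfzpdmba", then "baxmfzpdm".

baxmfzpdm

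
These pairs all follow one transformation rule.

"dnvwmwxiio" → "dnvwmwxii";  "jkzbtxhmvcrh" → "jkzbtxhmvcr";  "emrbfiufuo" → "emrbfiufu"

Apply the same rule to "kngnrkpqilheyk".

kngnrkpqilhey

In each case the input is transformed by: delete the last character.
"kngnrkpqilheyk" → "kngnrkpqilhey".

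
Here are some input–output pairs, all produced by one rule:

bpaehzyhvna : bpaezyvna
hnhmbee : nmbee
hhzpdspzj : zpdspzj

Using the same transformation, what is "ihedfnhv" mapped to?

iedfnv

Rule — remove every "h".
On "ihedfnhv" that produces "iedfnv".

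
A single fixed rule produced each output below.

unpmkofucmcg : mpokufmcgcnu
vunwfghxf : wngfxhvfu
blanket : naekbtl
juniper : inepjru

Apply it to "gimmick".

What's happening: move the first 2 characters to the end (rotate left by 2), then swap each adjacent pair of characters (1↔2, 3↔4, ...).
Starting from "gimmick": after the first operation, "mmickgi"; after the second, "mmcigki".

mmcigki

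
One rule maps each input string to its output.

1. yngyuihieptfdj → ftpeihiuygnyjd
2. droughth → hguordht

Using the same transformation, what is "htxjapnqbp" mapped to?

The pattern: reverse the string, then move the first 2 characters to the end (rotate left by 2).
On "htxjapnqbp": the first step gives "pbqnpajxth", and the second then gives "qnpajxthpb".

qnpajxthpb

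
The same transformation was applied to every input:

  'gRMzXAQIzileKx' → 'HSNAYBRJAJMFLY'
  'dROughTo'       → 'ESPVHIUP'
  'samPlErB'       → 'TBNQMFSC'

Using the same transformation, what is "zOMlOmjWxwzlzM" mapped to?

In each case the input is transformed by: shift every letter 1 place forward in the alphabet (wrapping around), then convert every letter to uppercase.
Starting from "zOMlOmjWxwzlzM": after the first operation, "aPNmPnkXyxamaN"; after the second, "APNMPNKXYXAMAN".
(Check on "dROughTo": → "eSPvhiUp" → "ESPVHIUP" ✓)

APNMPNKXYXAMAN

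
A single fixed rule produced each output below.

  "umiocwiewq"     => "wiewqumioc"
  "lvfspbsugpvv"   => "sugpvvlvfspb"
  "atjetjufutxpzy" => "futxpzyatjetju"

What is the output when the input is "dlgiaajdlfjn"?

The rule is to swap the front and back halves of the string.
So "dlgiaajdlfjn" becomes "jdlfjndlgiaa".

jdlfjndlgiaa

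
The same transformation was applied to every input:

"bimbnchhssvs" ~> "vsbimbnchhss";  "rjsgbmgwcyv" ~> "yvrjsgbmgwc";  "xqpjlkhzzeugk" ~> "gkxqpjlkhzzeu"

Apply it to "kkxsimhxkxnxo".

The rule is to move the last 2 characters to the front (rotate right by 2).
So "kkxsimhxkxnxo" becomes "xokkxsimhxkxn".

xokkxsimhxkxn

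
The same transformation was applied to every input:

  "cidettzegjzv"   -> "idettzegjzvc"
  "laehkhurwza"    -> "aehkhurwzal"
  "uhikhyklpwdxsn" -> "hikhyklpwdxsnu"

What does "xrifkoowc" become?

The pattern: move the first character to the end.
So "xrifkoowc" becomes "rifkoowcx".

rifkoowcx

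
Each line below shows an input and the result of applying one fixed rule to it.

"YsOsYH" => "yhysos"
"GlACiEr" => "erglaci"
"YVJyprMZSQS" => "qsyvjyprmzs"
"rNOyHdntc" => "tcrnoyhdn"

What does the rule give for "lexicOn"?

In each case the input is transformed by: move the last 2 characters to the front (rotate right by 2), then convert every letter to lowercase.
Doing the same to "lexicOn": "onlexic".

onlexic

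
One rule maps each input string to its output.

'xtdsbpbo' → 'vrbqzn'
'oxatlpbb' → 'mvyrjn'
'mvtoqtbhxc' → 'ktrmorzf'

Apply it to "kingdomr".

The rule is to shift every letter 2 places backward in the alphabet (wrapping around), then delete the last 2 characters.
For "kingdomr", step one produces "iglebmkp"; step two turns that into "iglebm".

iglebm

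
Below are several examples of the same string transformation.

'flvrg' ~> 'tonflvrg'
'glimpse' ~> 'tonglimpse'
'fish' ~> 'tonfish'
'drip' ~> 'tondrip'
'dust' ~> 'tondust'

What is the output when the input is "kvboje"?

tonkvboje

What's happening: prepend "ton".
Applying that to "kvboje" gives "tonkvboje".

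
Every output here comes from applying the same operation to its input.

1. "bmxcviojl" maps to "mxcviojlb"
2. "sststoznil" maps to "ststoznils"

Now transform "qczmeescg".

The transformation: move the first character to the end.
Doing the same to "qczmeescg": "czmeescgq".

czmeescgq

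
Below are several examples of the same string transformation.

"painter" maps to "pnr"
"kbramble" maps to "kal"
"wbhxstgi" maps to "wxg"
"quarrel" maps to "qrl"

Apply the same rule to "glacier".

The rule is to keep one character in every 3, starting at position 1 (positions 1st, 4th, 7th, ...).
Doing the same to "glacier": "gcr".

gcr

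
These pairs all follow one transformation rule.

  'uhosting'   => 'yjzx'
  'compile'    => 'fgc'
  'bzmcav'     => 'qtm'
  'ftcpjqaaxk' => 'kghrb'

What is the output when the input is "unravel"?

erv

The rule is to keep every other character starting from the second (positions 2nd, 4th, 6th, ...), then shift every letter 9 places backward in the alphabet (wrapping around).
Applying both steps to "unravel": "nae", then "erv".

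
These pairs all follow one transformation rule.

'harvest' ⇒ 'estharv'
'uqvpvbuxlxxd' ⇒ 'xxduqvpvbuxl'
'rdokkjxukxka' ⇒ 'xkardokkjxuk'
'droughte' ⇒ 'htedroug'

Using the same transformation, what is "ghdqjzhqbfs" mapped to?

Looking at the pairs, the operation is to move the last 3 characters to the front (rotate right by 3).
On "ghdqjzhqbfs" that produces "bfsghdqjzhq".

bfsghdqjzhq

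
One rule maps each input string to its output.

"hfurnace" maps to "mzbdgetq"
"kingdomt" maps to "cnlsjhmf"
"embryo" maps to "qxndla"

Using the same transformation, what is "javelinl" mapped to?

The transformation: shift every letter 1 place backward in the alphabet (wrapping around), then swap the front and back halves of the string.
For "javelinl", step one produces "izudkhmk"; step two turns that into "khmkizud".

khmkizud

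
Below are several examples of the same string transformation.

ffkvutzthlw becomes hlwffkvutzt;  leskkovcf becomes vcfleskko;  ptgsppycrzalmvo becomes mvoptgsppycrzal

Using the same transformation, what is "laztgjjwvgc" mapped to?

The pattern: move the last 3 characters to the front (rotate right by 3).
On "laztgjjwvgc" that produces "vgclaztgjjw".

vgclaztgjjw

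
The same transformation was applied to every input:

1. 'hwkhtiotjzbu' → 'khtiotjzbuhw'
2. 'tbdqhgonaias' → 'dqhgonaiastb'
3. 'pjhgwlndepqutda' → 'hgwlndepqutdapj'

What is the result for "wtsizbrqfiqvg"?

In each case the input is transformed by: move the first 2 characters to the end (rotate left by 2).
"wtsizbrqfiqvg" → "sizbrqfiqvgwt".

sizbrqfiqvgwt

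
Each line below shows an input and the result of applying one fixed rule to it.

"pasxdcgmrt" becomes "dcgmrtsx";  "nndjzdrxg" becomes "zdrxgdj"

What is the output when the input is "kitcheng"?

Looking at the pairs, the operation is to delete the first 2 characters, then move the first 2 characters to the end (rotate left by 2).
On "kitcheng": the first step gives "tcheng", and the second then gives "hengtc".

hengtc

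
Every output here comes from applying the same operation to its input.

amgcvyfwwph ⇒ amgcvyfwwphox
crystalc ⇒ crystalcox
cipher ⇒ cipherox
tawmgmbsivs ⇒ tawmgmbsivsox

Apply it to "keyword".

keywordox

The transformation: append "ox".
"keyword" → "keywordox".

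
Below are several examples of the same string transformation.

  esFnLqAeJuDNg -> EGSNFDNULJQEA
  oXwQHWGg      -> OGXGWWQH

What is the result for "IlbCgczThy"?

The rule is to take characters alternately from the front and the back (1st, last, 2nd, 2nd-last, ...), then convert every letter to uppercase.
"IlbCgczThy" → "IylhbTCzgc" → "IYLHBTCZGC".

IYLHBTCZGC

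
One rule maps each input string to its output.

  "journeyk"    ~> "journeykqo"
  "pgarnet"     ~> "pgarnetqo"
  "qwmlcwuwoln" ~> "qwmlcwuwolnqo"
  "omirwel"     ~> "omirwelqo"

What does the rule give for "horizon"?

What's happening: append "qo".
So "horizon" becomes "horizonqo".

horizonqo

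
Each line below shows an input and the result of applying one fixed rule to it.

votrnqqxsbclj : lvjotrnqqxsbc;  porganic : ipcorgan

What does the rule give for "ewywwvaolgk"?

Each output is the input with this applied: swap the first and last characters, then move the last 2 characters to the front (rotate right by 2).
"ewywwvaolgk" → "kwywwvaolge" → "gekwywwvaol".

gekwywwvaol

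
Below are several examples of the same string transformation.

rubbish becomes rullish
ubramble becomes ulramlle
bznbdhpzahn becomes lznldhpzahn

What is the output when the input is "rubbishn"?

rullishn

The transformation: replace every "b" with "l".
So "rubbishn" becomes "rullishn".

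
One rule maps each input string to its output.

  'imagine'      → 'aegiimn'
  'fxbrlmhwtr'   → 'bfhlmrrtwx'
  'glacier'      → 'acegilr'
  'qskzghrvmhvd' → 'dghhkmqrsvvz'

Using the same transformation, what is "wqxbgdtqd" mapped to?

bddgqqtwx

In each case the input is transformed by: sort the characters into alphabetical order.
On "wqxbgdtqd" that produces "bddgqqtwx".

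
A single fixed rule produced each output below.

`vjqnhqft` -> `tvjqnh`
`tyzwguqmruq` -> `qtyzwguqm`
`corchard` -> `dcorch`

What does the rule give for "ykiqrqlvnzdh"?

hykiqrqlvn

Looking at the pairs, the operation is to move the last 3 characters to the front (rotate right by 3), then delete the first 2 characters.
For "ykiqrqlvnzdh", step one produces "zdhykiqrqlvn"; step two turns that into "hykiqrqlvn".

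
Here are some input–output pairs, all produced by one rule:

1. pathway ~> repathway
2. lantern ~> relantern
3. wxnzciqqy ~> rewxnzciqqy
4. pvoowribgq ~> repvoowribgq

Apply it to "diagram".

rediagram

The rule is to prepend "re".
For "diagram" the result is "rediagram".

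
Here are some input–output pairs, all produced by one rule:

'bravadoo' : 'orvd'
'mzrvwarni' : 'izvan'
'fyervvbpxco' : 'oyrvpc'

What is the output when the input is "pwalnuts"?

Looking at the pairs, the operation is to move the last character to the front, then keep every other character starting from the first (positions 1st, 3rd, 5th, ...).
Starting from "pwalnuts": after the first operation, "spwalnut"; after the second, "swlu".
(Check on "bravadoo": → "obravado" → "orvd" ✓)

swlu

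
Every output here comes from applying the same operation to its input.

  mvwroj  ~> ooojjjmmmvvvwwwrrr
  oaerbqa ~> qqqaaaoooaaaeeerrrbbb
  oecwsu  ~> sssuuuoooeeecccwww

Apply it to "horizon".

In each case the input is transformed by: move the last 2 characters to the front (rotate right by 2), then repeat every character 3 times.
On "horizon": the first step gives "onhoriz", and the second then gives "ooonnnhhhooorrriiizzz".
(Check on "oecwsu": → "suoecw" → "sssuuuoooeeecccwww" ✓)

ooonnnhhhooorrriiizzz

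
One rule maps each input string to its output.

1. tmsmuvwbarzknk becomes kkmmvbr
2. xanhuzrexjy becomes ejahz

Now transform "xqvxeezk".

The pattern: keep every other character starting from the second (positions 2nd, 4th, 6th, ...), then move the last 2 characters to the front (rotate right by 2).
On "xqvxeezk": the first step gives "qxek", and the second then gives "ekqx".

ekqx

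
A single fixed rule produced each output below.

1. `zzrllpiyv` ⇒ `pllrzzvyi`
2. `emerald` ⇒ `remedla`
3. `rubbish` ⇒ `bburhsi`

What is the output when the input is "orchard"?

Rule — reverse the string, then move the first 3 characters to the end (rotate left by 3).
Working it through for "orchard": intermediate "drahcro", final "hcrodra".

hcrodra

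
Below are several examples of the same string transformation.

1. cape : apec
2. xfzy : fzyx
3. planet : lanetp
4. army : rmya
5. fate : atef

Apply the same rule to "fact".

actf

Rule — move the first character to the end.
Applying that to "fact" gives "actf".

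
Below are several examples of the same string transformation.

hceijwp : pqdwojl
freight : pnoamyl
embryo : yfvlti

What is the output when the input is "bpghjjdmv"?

In each case the input is transformed by: move the first 3 characters to the end (rotate left by 3), then shift every letter 7 places forward in the alphabet (wrapping around).
"bpghjjdmv" → "hjjdmvbpg" → "oqqktciwn".

oqqktciwn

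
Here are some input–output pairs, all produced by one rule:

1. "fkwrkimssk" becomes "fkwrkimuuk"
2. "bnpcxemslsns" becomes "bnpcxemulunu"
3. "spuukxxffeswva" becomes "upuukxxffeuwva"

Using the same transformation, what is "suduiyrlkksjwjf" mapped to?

The pattern: replace every "s" with "u".
On "suduiyrlkksjwjf" that produces "uuduiyrlkkujwjf".

uuduiyrlkkujwjf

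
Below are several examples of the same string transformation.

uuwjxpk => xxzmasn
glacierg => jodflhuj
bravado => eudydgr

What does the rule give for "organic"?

Each output is the input with this applied: shift every letter 3 places forward in the alphabet (wrapping around).
For "organic" the result is "rujdqlf".

rujdqlf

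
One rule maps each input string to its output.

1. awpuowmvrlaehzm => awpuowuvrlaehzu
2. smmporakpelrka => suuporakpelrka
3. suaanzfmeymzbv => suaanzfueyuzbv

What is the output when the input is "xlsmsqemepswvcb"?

In each case the input is transformed by: replace every "m" with "u".
Doing the same to "xlsmsqemepswvcb": "xlsusqeuepswvcb".

xlsusqeuepswvcb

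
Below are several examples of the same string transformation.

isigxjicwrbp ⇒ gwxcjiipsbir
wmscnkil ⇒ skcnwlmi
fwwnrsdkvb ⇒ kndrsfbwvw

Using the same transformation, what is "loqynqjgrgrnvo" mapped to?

rngqrjgloovqny

The rule is to take characters alternately from the front and the back (1st, last, 2nd, 2nd-last, ...), then swap the front and back halves of the string.
"loqynqjgrgrnvo" → "loovqnyrngqrjg" → "rngqrjgloovqny".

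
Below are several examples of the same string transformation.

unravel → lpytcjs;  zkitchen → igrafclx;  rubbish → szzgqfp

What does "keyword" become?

The transformation: move the first character to the end, then shift every letter 2 places backward in the alphabet (wrapping around).
Starting from "keyword": after the first operation, "eywordk"; after the second, "cwumpbi".

cwumpbi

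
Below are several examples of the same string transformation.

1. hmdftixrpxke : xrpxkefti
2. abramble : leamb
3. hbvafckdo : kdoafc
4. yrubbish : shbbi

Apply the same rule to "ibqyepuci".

uciyep

The transformation: delete the first 3 characters, then move the first 3 characters to the end (rotate left by 3).
Applying both steps to "ibqyepuci": "yepuci", then "uciyep".
(Check on "abramble": → "amble" → "leamb" ✓)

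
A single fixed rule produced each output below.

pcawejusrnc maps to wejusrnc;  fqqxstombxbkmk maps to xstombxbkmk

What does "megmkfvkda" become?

mkfvkda

In each case the input is transformed by: delete the first 3 characters.
Doing the same to "megmkfvkda": "mkfvkda".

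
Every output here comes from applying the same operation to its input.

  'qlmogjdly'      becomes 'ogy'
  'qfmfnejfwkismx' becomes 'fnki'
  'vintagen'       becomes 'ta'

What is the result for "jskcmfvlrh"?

In each case the input is transformed by: swap each adjacent pair of characters (1↔2, 3↔4, ...), then keep one character in every 3, starting at position 3 (positions 3rd, 6th, 9th, ...).
Starting from "jskcmfvlrh": after the first operation, "sjckfmlvhr"; after the second, "cmh".
(Check on "qlmogjdly": → "lqomjgldy" → "ogy" ✓)

cmh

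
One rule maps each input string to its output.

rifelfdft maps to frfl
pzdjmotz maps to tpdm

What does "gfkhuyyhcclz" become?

lgkuyc

The rule is to move the last 3 characters to the front (rotate right by 3), then keep every other character starting from the second (positions 2nd, 4th, 6th, ...).
On "gfkhuyyhcclz": the first step gives "clzgfkhuyyhc", and the second then gives "lgkuyc".
(Check on "pzdjmotz": → "otzpzdjm" → "tpdm" ✓)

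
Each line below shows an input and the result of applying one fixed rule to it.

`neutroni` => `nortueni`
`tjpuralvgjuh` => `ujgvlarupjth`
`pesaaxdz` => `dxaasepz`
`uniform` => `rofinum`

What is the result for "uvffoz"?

Each output is the input with this applied: reverse the string, then move the first character to the end.
Applying that to "uvffoz" gives "offvuz".
(Check on "tjpuralvgjuh": → "hujgvlarupjt" → "ujgvlarupjth" ✓)

offvuz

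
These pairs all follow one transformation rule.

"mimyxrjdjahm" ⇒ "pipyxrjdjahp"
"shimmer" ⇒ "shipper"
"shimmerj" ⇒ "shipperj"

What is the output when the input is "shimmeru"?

shipperu

What's happening: replace every "m" with "p".
Applying that to "shimmeru" gives "shipperu".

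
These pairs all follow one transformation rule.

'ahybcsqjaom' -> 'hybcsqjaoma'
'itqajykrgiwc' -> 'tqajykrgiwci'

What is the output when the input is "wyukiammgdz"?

In each case the input is transformed by: move the first character to the end.
Doing the same to "wyukiammgdz": "yukiammgdzw".

yukiammgdzw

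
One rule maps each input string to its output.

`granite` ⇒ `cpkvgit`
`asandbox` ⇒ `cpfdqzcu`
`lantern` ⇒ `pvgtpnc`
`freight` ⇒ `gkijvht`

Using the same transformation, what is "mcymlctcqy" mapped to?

The pattern: shift every letter 2 places forward in the alphabet (wrapping around), then move the first 2 characters to the end (rotate left by 2).
For "mcymlctcqy", step one produces "oeaonevesa"; step two turns that into "aonevesaoe".

aonevesaoe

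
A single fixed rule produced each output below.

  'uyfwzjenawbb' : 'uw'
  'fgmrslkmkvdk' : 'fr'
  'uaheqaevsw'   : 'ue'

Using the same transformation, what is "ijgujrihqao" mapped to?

The transformation: keep one character in every 3, starting at position 1 (positions 1st, 4th, 7th, ...), then delete the last 2 characters.
On "ijgujrihqao" that produces "iu".

iu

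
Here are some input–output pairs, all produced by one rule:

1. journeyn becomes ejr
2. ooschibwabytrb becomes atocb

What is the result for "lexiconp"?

oli

The transformation: swap the front and back halves of the string, then keep one character in every 3, starting at position 2 (positions 2nd, 5th, 8th, ...).
Starting from "lexiconp": after the first operation, "conplexi"; after the second, "oli".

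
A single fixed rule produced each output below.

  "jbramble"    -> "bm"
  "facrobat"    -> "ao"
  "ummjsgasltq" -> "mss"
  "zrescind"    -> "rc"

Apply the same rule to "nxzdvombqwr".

xvb

In each case the input is transformed by: delete the last character, then keep one character in every 3, starting at position 2 (positions 2nd, 5th, 8th, ...).
Working it through for "nxzdvombqwr": intermediate "nxzdvombqw", final "xvb".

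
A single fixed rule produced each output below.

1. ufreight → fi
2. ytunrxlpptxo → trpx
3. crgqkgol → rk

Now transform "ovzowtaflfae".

The transformation: delete the last character, then keep one character in every 3, starting at position 2 (positions 2nd, 5th, 8th, ...).
Working it through for "ovzowtaflfae": intermediate "ovzowtaflfa", final "vwfa".

vwfa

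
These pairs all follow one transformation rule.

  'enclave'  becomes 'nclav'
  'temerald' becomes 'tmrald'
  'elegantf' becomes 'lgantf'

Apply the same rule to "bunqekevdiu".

bunqkvdiu

Rule — remove every "e".
"bunqekevdiu" → "bunqkvdiu".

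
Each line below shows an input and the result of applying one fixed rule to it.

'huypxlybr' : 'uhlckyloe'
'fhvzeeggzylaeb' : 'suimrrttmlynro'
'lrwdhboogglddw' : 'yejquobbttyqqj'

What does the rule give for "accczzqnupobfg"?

npppmmdahcbost

In each case the input is transformed by: shift every letter 13 places forward in the alphabet (wrapping around) — i.e. ROT13.
Applying that to "accczzqnupobfg" gives "npppmmdahcbost".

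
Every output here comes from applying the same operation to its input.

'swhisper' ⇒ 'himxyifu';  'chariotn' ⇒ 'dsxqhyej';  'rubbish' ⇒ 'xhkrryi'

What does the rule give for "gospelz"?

pweifub

In each case the input is transformed by: move the last character to the front, then shift every letter 10 places backward in the alphabet (wrapping around).
So "gospelz" becomes "pweifub".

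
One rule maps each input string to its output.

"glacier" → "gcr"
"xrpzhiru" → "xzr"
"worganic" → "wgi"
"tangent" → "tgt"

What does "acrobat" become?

aot

Each output is the input with this applied: keep one character in every 3, starting at position 1 (positions 1st, 4th, 7th, ...).
So "acrobat" becomes "aot".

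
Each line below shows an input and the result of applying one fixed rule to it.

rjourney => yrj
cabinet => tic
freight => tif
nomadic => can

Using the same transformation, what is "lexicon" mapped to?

nil

Each output is the input with this applied: reverse the string, then keep one character in every 3, starting at position 1 (positions 1st, 4th, 7th, ...).
Doing the same to "lexicon": "nil".
(Check on "cabinet": → "tenibac" → "tic" ✓)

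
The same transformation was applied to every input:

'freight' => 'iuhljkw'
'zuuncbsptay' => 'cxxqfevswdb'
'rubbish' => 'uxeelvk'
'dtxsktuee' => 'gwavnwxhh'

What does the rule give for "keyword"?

nhbzrug

Each output is the input with this applied: shift every letter 3 places forward in the alphabet (wrapping around).
On "keyword" that produces "nhbzrug".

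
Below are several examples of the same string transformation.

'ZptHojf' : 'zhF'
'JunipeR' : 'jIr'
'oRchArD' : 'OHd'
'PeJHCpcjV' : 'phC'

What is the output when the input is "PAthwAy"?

pHY

What's happening: flip the case of every letter, then keep one character in every 3, starting at position 1 (positions 1st, 4th, 7th, ...).
Working it through for "PAthwAy": intermediate "paTHWaY", final "pHY".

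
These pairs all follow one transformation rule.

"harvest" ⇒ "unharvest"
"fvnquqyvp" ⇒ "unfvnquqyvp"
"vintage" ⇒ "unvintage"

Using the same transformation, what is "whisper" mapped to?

unwhisper

Looking at the pairs, the operation is to prepend "un".
For "whisper" the result is "unwhisper".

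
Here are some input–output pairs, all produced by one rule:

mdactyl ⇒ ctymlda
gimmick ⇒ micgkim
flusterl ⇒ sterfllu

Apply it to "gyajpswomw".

The transformation: swap the first and last characters, then move the first 3 characters to the end (rotate left by 3).
On "gyajpswomw": the first step gives "wyajpswomg", and the second then gives "jpswomgwya".

jpswomgwya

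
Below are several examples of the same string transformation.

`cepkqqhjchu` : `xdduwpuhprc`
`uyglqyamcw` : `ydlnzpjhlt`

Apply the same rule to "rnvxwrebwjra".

kjerojweneai

The pattern: shift every letter 13 places forward in the alphabet (wrapping around) — i.e. ROT13, then move the first 3 characters to the end (rotate left by 3).
"rnvxwrebwjra" → "eaikjerojwen" → "kjerojweneai".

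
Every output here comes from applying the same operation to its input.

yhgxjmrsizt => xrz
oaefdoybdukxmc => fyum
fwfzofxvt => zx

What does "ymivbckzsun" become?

vku

What's happening: delete the first 2 characters, then keep one character in every 3, starting at position 2 (positions 2nd, 5th, 8th, ...).
Working it through for "ymivbckzsun": intermediate "ivbckzsun", final "vku".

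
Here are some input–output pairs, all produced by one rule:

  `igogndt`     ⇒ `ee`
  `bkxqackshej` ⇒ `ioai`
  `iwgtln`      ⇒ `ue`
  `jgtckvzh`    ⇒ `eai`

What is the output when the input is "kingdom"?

The transformation: shift every letter 2 places backward in the alphabet (wrapping around), then keep only the vowels.
Working it through for "kingdom": intermediate "iglebmk", final "ie".
(Check on "igogndt": → "gemelbr" → "ee" ✓)

ie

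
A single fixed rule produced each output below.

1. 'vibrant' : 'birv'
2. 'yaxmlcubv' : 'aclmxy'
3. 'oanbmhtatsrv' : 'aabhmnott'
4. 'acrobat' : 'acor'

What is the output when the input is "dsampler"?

The rule is to delete the last 3 characters, then sort the characters into alphabetical order.
On "dsampler": the first step gives "dsamp", and the second then gives "admps".

admps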